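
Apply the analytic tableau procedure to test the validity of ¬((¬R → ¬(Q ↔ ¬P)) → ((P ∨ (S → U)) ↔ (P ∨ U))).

Assume the negation and expand:
Initial set: {¬¬((¬R → ¬(Q ↔ ¬P)) → ((P ∨ (S → U)) ↔ (P ∨ U)))}.
¬¬((¬R → ¬(Q ↔ ¬P)) → ((P ∨ (S → U)) ↔ (P ∨ U))): β-rule — branch into ¬(¬R → ¬(Q ↔ ¬P))  //  ((P ∨ (S → U)) ↔ (P ∨ U)).
  branch 1 (add ¬(¬R → ¬(Q ↔ ¬P))):
    ¬(¬R → ¬(Q ↔ ¬P)): α-rule — add ¬R, ¬¬(Q ↔ ¬P).
    ¬¬(Q ↔ ¬P): β-rule — branch into Q, ¬P  //  ¬Q, ¬¬P.
      branch 1.1 (add Q, ¬P):
        ○ open, literals {P=0, Q=1, R=0}.
      branch 1.2 (add ¬Q, ¬¬P):
        ○ open, literals {P=1, Q=0, R=0}.
  branch 2 (add ((P ∨ (S → U)) ↔ (P ∨ U))):
    ((P ∨ (S → U)) ↔ (P ∨ U)): β-rule — branch into (P ∨ (S → U)), (P ∨ U)  //  ¬(P ∨ (S → U)), ¬(P ∨ U).
      branch 2.1 (add (P ∨ (S → U)), (P ∨ U)):
        (P ∨ (S → U)): β-rule — branch into P  //  (S → U).
          branch 2.1.1 (add P):
            (P ∨ U): β-rule — branch into P  //  U.
              branch 2.1.1.1 (add P):
                ○ open, literals {P=1}.
              branch 2.1.1.2 (add U):
                ○ open, literals {P=1, U=1}.
          branch 2.1.2 (add (S → U)):
            (P ∨ U): β-rule — branch into P  //  U.
              branch 2.1.2.1 (add P):
                (S → U): β-rule — branch into ¬S  //  U.
                  branch 2.1.2.1.1 (add ¬S):
                    ○ open, literals {P=1, S=0}.
                  branch 2.1.2.1.2 (add U):
                    ○ open, literals {P=1, U=1}.
              branch 2.1.2.2 (add U):
                (S → U): β-rule — branch into ¬S  //  U.
                  branch 2.1.2.2.1 (add ¬S):
                    ○ open, literals {S=0, U=1}.
                  branch 2.1.2.2.2 (add U):
                    ○ open, literals {U=1}.
      branch 2.2 (add ¬(P ∨ (S → U)), ¬(P ∨ U)):
        ¬(P ∨ (S → U)): α-rule — add ¬P, ¬(S → U).
        ¬(P ∨ U): α-rule — add ¬P, ¬U.
        ¬(S → U): α-rule — add S, ¬U.
        ○ open, literals {P=0, S=1, U=0}.
0 branches closed, 9 open.
An open branch gives a countermodel: P=0, Q=1, R=0 (unmentioned atoms arbitrary); under it the original formula is false.

Not valid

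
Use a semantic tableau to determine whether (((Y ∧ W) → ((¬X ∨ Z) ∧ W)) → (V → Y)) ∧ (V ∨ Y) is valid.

Assume the negation and expand:
Initial set: {¬((((Y ∧ W) → ((¬X ∨ Z) ∧ W)) → (V → Y)) ∧ (V ∨ Y))}.
¬((((Y ∧ W) → ((¬X ∨ Z) ∧ W)) → (V → Y)) ∧ (V ∨ Y)): β-rule — branch into ¬(((Y ∧ W) → ((¬X ∨ Z) ∧ W)) → (V → Y))  //  ¬(V ∨ Y).
  branch 1 (add ¬(((Y ∧ W) → ((¬X ∨ Z) ∧ W)) → (V → Y))):
    ¬(((Y ∧ W) → ((¬X ∨ Z) ∧ W)) → (V → Y)): α-rule — add ((Y ∧ W) → ((¬X ∨ Z) ∧ W)), ¬(V → Y).
    ¬(V → Y): α-rule — add V, ¬Y.
    ((Y ∧ W) → ((¬X ∨ Z) ∧ W)): β-rule — branch into ¬(Y ∧ W)  //  ((¬X ∨ Z) ∧ W).
      branch 1.1 (add ¬(Y ∧ W)):
        ¬(Y ∧ W): β-rule — branch into ¬Y  //  ¬W.
          branch 1.1.1 (add ¬Y):
            ○ open, literals {V=T, Y=F}.
          branch 1.1.2 (add ¬W):
            ○ open, literals {V=T, W=F, Y=F}.
      branch 1.2 (add ((¬X ∨ Z) ∧ W)):
        ((¬X ∨ Z) ∧ W): α-rule — add (¬X ∨ Z), W.
        (¬X ∨ Z): β-rule — branch into ¬X  //  Z.
          branch 1.2.1 (add ¬X):
            ○ open, literals {V=T, W=T, X=F, Y=F}.
          branch 1.2.2 (add Z):
            ○ open, literals {V=T, W=T, Y=F, Z=T}.
  branch 2 (add ¬(V ∨ Y)):
    ¬(V ∨ Y): α-rule — add ¬V, ¬Y.
    ○ open, literals {V=F, Y=F}.
0 branches closed, 5 open.
An open branch gives a countermodel: V=T, Y=F (unmentioned atoms arbitrary); under it the original formula is false.

Not valid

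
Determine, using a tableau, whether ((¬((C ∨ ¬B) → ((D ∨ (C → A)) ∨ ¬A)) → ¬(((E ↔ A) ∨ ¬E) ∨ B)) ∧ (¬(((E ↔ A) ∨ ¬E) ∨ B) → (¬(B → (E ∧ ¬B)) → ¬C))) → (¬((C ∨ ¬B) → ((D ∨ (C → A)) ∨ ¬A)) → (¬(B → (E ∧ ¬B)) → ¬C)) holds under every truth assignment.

Valid

Assume the negation and expand:
Initial set: {¬(((¬((C ∨ ¬B) → ((D ∨ (C → A)) ∨ ¬A)) → ¬(((E ↔ A) ∨ ¬E) ∨ B)) ∧ (¬(((E ↔ A) ∨ ¬E) ∨ B) → (¬(B → (E ∧ ¬B)) → ¬C))) → (¬((C ∨ ¬B) → ((D ∨ (C → A)) ∨ ¬A)) → (¬(B → (E ∧ ¬B)) → ¬C)))}.
¬(((¬((C ∨ ¬B) → ((D ∨ (C → A)) ∨ ¬A)) → ¬(((E ↔ A) ∨ ¬E) ∨ B)) ∧ (¬(((E ↔ A) ∨ ¬E) ∨ B) → (¬(B → (E ∧ ¬B)) → ¬C))) → (¬((C ∨ ¬B) → ((D ∨ (C → A)) ∨ ¬A)) → (¬(B → (E ∧ ¬B)) → ¬C))): α-rule — add ((¬((C ∨ ¬B) → ((D ∨ (C → A)) ∨ ¬A)) → ¬(((E ↔ A) ∨ ¬E) ∨ B)) ∧ (¬(((E ↔ A) ∨ ¬E) ∨ B) → (¬(B → (E ∧ ¬B)) → ¬C))), ¬(¬((C ∨ ¬B) → ((D ∨ (C → A)) ∨ ¬A)) → (¬(B → (E ∧ ¬B)) → ¬C)).
((¬((C ∨ ¬B) → ((D ∨ (C → A)) ∨ ¬A)) → ¬(((E ↔ A) ∨ ¬E) ∨ B)) ∧ (¬(((E ↔ A) ∨ ¬E) ∨ B) → (¬(B → (E ∧ ¬B)) → ¬C))): α-rule — add (¬((C ∨ ¬B) → ((D ∨ (C → A)) ∨ ¬A)) → ¬(((E ↔ A) ∨ ¬E) ∨ B)), (¬(((E ↔ A) ∨ ¬E) ∨ B) → (¬(B → (E ∧ ¬B)) → ¬C)).
¬(¬((C ∨ ¬B) → ((D ∨ (C → A)) ∨ ¬A)) → (¬(B → (E ∧ ¬B)) → ¬C)): α-rule — add ¬((C ∨ ¬B) → ((D ∨ (C → A)) ∨ ¬A)), ¬(¬(B → (E ∧ ¬B)) → ¬C).
¬((C ∨ ¬B) → ((D ∨ (C → A)) ∨ ¬A)): α-rule — add (C ∨ ¬B), ¬((D ∨ (C → A)) ∨ ¬A).
¬(¬(B → (E ∧ ¬B)) → ¬C): α-rule — add ¬(B → (E ∧ ¬B)), ¬¬C.
¬((D ∨ (C → A)) ∨ ¬A): α-rule — add ¬(D ∨ (C → A)), ¬¬A.
¬(B → (E ∧ ¬B)): α-rule — add B, ¬(E ∧ ¬B).
¬(D ∨ (C → A)): α-rule — add ¬D, ¬(C → A).
¬(C → A): α-rule — add C, ¬A.
× closes — contains both A and ¬A.
All 1 branch closes.
Every branch closed, so the negation is unsatisfiable and the formula is valid.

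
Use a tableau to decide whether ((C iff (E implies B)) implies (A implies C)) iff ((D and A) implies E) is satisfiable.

Initial set: {(((C iff (E implies B)) implies (A implies C)) iff ((D and A) implies E))}.
(((C iff (E implies B)) implies (A implies C)) iff ((D and A) implies E)): β-rule — branch into ((C iff (E implies B)) implies (A implies C)), ((D and A) implies E)  //  not ((C iff (E implies B)) implies (A implies C)), not ((D and A) implies E).
  branch 1 (add ((C iff (E implies B)) implies (A implies C)), ((D and A) implies E)):
    ((C iff (E implies B)) implies (A implies C)): β-rule — branch into not (C iff (E implies B))  //  (A implies C).
      branch 1.1 (add not (C iff (E implies B))):
        ((D and A) implies E): β-rule — branch into not (D and A)  //  E.
          branch 1.1.1 (add not (D and A)):
            not (C iff (E implies B)): β-rule — branch into C, not (E implies B)  //  not C, (E implies B).
              branch 1.1.1.1 (add C, not (E implies B)):
                not (E implies B): α-rule — add E, not B.
                not (D and A): β-rule — branch into not D  //  not A.
                  branch 1.1.1.1.1 (add not D):
                    ○ open, literals {B=F, C=T, D=F, E=T}.
                  branch 1.1.1.1.2 (add not A):
                    ○ open, literals {A=F, B=F, C=T, E=T}.
              branch 1.1.1.2 (add not C, (E implies B)):
                not (D and A): β-rule — branch into not D  //  not A.
                  branch 1.1.1.2.1 (add not D):
                    (E implies B): β-rule — branch into not E  //  B.
                      branch 1.1.1.2.1.1 (add not E):
                        ○ open, literals {C=F, D=F, E=F}.
                      branch 1.1.1.2.1.2 (add B):
                        ○ open, literals {B=T, C=F, D=F}.
                  branch 1.1.1.2.2 (add not A):
                    (E implies B): β-rule — branch into not E  //  B.
                      branch 1.1.1.2.2.1 (add not E):
                        ○ open, literals {A=F, C=F, E=F}.
                      branch 1.1.1.2.2.2 (add B):
                        ○ open, literals {A=F, B=T, C=F}.
          branch 1.1.2 (add E):
            not (C iff (E implies B)): β-rule — branch into C, not (E implies B)  //  not C, (E implies B).
              branch 1.1.2.1 (add C, not (E implies B)):
                not (E implies B): α-rule — add E, not B.
                ○ open, literals {B=F, C=T, E=T}.
              branch 1.1.2.2 (add not C, (E implies B)):
                (E implies B): β-rule — branch into not E  //  B.
                  branch 1.1.2.2.1 (add not E):
                    × closes — contains both E and not E.
                  branch 1.1.2.2.2 (add B):
                    ○ open, literals {B=T, C=F, E=T}.
      branch 1.2 (add (A implies C)):
        ((D and A) implies E): β-rule — branch into not (D and A)  //  E.
          branch 1.2.1 (add not (D and A)):
            (A implies C): β-rule — branch into not A  //  C.
              branch 1.2.1.1 (add not A):
                not (D and A): β-rule — branch into not D  //  not A.
                  branch 1.2.1.1.1 (add not D):
                    ○ open, literals {A=F, D=F}.
                  branch 1.2.1.1.2 (add not A):
                    ○ open, literals {A=F}.
              branch 1.2.1.2 (add C):
                not (D and A): β-rule — branch into not D  //  not A.
                  branch 1.2.1.2.1 (add not D):
                    ○ open, literals {C=T, D=F}.
                  branch 1.2.1.2.2 (add not A):
                    ○ open, literals {A=F, C=T}.
          branch 1.2.2 (add E):
            (A implies C): β-rule — branch into not A  //  C.
              branch 1.2.2.1 (add not A):
                ○ open, literals {A=F, E=T}.
              branch 1.2.2.2 (add C):
                ○ open, literals {C=T, E=T}.
  branch 2 (add not ((C iff (E implies B)) implies (A implies C)), not ((D and A) implies E)):
    not ((C iff (E implies B)) implies (A implies C)): α-rule — add (C iff (E implies B)), not (A implies C).
    not ((D and A) implies E): α-rule — add (D and A), not E.
    not (A implies C): α-rule — add A, not C.
    (D and A): α-rule — add D, A.
    (C iff (E implies B)): β-rule — branch into C, (E implies B)  //  not C, not (E implies B).
      branch 2.1 (add C, (E implies B)):
        × closes — contains both C and not C.
      branch 2.2 (add not C, not (E implies B)):
        not (E implies B): α-rule — add E, not B.
        × closes — contains both E and not E.
3 branches closed, 14 open.
An open branch gives a satisfying assignment: B=F, C=T, D=F, E=T.

Satisfiable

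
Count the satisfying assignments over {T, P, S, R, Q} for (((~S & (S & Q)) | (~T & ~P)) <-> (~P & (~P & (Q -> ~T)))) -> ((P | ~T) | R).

Initial set: {((((~S & (S & Q)) | (~T & ~P)) <-> (~P & (~P & (Q -> ~T)))) -> ((P | ~T) | R))}.
((((~S & (S & Q)) | (~T & ~P)) <-> (~P & (~P & (Q -> ~T)))) -> ((P | ~T) | R)): β-rule — branch into ~(((~S & (S & Q)) | (~T & ~P)) <-> (~P & (~P & (Q -> ~T))))  //  ((P | ~T) | R).
  branch 1 (add ~(((~S & (S & Q)) | (~T & ~P)) <-> (~P & (~P & (Q -> ~T))))):
    ~(((~S & (S & Q)) | (~T & ~P)) <-> (~P & (~P & (Q -> ~T)))): β-rule — branch into ((~S & (S & Q)) | (~T & ~P)), ~(~P & (~P & (Q -> ~T)))  //  ~((~S & (S & Q)) | (~T & ~P)), (~P & (~P & (Q -> ~T))).
      branch 1.1 (add ((~S & (S & Q)) | (~T & ~P)), ~(~P & (~P & (Q -> ~T)))):
        ((~S & (S & Q)) | (~T & ~P)): β-rule — branch into (~S & (S & Q))  //  (~T & ~P).
          branch 1.1.1 (add (~S & (S & Q))):
            (~S & (S & Q)): α-rule — add ~S, (S & Q).
            (S & Q): α-rule — add S, Q.
            × closes — contains both S and ~S.
          branch 1.1.2 (add (~T & ~P)):
            (~T & ~P): α-rule — add ~T, ~P.
            ~(~P & (~P & (Q -> ~T))): β-rule — branch into ~~P  //  ~(~P & (Q -> ~T)).
              branch 1.1.2.1 (add ~~P):
                × closes — contains both P and ~P.
              branch 1.1.2.2 (add ~(~P & (Q -> ~T))):
                ~(~P & (Q -> ~T)): β-rule — branch into ~~P  //  ~(Q -> ~T).
                  branch 1.1.2.2.1 (add ~~P):
                    × closes — contains both P and ~P.
                  branch 1.1.2.2.2 (add ~(Q -> ~T)):
                    ~(Q -> ~T): α-rule — add Q, ~~T.
                    × closes — contains both T and ~T.
      branch 1.2 (add ~((~S & (S & Q)) | (~T & ~P)), (~P & (~P & (Q -> ~T)))):
        ~((~S & (S & Q)) | (~T & ~P)): α-rule — add ~(~S & (S & Q)), ~(~T & ~P).
        (~P & (~P & (Q -> ~T))): α-rule — add ~P, (~P & (Q -> ~T)).
        (~P & (Q -> ~T)): α-rule — add ~P, (Q -> ~T).
        ~(~S & (S & Q)): β-rule — branch into ~~S  //  ~(S & Q).
          branch 1.2.1 (add ~~S):
            ~(~T & ~P): β-rule — branch into ~~T  //  ~~P.
              branch 1.2.1.1 (add ~~T):
                (Q -> ~T): β-rule — branch into ~Q  //  ~T.
                  branch 1.2.1.1.1 (add ~Q):
                    ○ open, literals {P=F, Q=F, S=T, T=T}.
                  branch 1.2.1.1.2 (add ~T):
                    × closes — contains both T and ~T.
              branch 1.2.1.2 (add ~~P):
                × closes — contains both P and ~P.
          branch 1.2.2 (add ~(S & Q)):
            ~(~T & ~P): β-rule — branch into ~~T  //  ~~P.
              branch 1.2.2.1 (add ~~T):
                (Q -> ~T): β-rule — branch into ~Q  //  ~T.
                  branch 1.2.2.1.1 (add ~Q):
                    ~(S & Q): β-rule — branch into ~S  //  ~Q.
                      branch 1.2.2.1.1.1 (add ~S):
                        ○ open, literals {P=F, Q=F, S=F, T=T}.
                      branch 1.2.2.1.1.2 (add ~Q):
                        ○ open, literals {P=F, Q=F, T=T}.
                  branch 1.2.2.1.2 (add ~T):
                    × closes — contains both T and ~T.
              branch 1.2.2.2 (add ~~P):
                × closes — contains both P and ~P.
  branch 2 (add ((P | ~T) | R)):
    ((P | ~T) | R): β-rule — branch into (P | ~T)  //  R.
      branch 2.1 (add (P | ~T)):
        (P | ~T): β-rule — branch into P  //  ~T.
          branch 2.1.1 (add P):
            ○ open, literals {P=T}.
          branch 2.1.2 (add ~T):
            ○ open, literals {T=F}.
      branch 2.2 (add R):
        ○ open, literals {R=T}.
8 branches closed, 6 open.
Each open branch fixes some atoms; the unmentioned ones are free. Counting distinct full assignments: branch {P=F, Q=F, S=T, T=T} (R) contributes 2 new; branch {P=F, Q=F, S=F, T=T} (R) contributes 2 new; branch {P=F, Q=F, T=T} (S, R) contributes 0 new; branch {P=T} (T, S, R, Q) contributes 16 new; branch {T=F} (P, S, R, Q) contributes 8 new; branch {R=T} (T, P, S, Q) contributes 2 new. Total: 30.

30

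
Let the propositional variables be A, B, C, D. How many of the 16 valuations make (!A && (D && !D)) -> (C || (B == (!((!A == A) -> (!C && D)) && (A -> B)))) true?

Initial set: {((!A && (D && !D)) -> (C || (B == (!((!A == A) -> (!C && D)) && (A -> B)))))}.
((!A && (D && !D)) -> (C || (B == (!((!A == A) -> (!C && D)) && (A -> B))))): β-rule — branch into !(!A && (D && !D))  //  (C || (B == (!((!A == A) -> (!C && D)) && (A -> B)))).
  branch 1 (add !(!A && (D && !D))):
    !(!A && (D && !D)): β-rule — branch into !!A  //  !(D && !D).
      branch 1.1 (add !!A):
        ○ open, literals {A=1}.
      branch 1.2 (add !(D && !D)):
        !(D && !D): β-rule — branch into !D  //  !!D.
          branch 1.2.1 (add !D):
            ○ open, literals {D=0}.
          branch 1.2.2 (add !!D):
            ○ open, literals {D=1}.
  branch 2 (add (C || (B == (!((!A == A) -> (!C && D)) && (A -> B))))):
    (C || (B == (!((!A == A) -> (!C && D)) && (A -> B)))): β-rule — branch into C  //  (B == (!((!A == A) -> (!C && D)) && (A -> B))).
      branch 2.1 (add C):
        ○ open, literals {C=1}.
      branch 2.2 (add (B == (!((!A == A) -> (!C && D)) && (A -> B)))):
        (B == (!((!A == A) -> (!C && D)) && (A -> B))): β-rule — branch into B, (!((!A == A) -> (!C && D)) && (A -> B))  //  !B, !(!((!A == A) -> (!C && D)) && (A -> B)).
          branch 2.2.1 (add B, (!((!A == A) -> (!C && D)) && (A -> B))):
            (!((!A == A) -> (!C && D)) && (A -> B)): α-rule — add !((!A == A) -> (!C && D)), (A -> B).
            !((!A == A) -> (!C && D)): α-rule — add (!A == A), !(!C && D).
            (A -> B): β-rule — branch into !A  //  B.
              branch 2.2.1.1 (add !A):
                (!A == A): β-rule — branch into !A, A  //  !!A, !A.
                  branch 2.2.1.1.1 (add !A, A):
                    × closes — contains both A and !A.
                  branch 2.2.1.1.2 (add !!A, !A):
                    × closes — contains both A and !A.
              branch 2.2.1.2 (add B):
                (!A == A): β-rule — branch into !A, A  //  !!A, !A.
                  branch 2.2.1.2.1 (add !A, A):
                    × closes — contains both A and !A.
                  branch 2.2.1.2.2 (add !!A, !A):
                    × closes — contains both A and !A.
          branch 2.2.2 (add !B, !(!((!A == A) -> (!C && D)) && (A -> B))):
            !(!((!A == A) -> (!C && D)) && (A -> B)): β-rule — branch into !!((!A == A) -> (!C && D))  //  !(A -> B).
              branch 2.2.2.1 (add !!((!A == A) -> (!C && D))):
                !!((!A == A) -> (!C && D)): β-rule — branch into !(!A == A)  //  (!C && D).
                  branch 2.2.2.1.1 (add !(!A == A)):
                    !(!A == A): β-rule — branch into !A, !A  //  !!A, A.
                      branch 2.2.2.1.1.1 (add !A, !A):
                        ○ open, literals {A=0, B=0}.
                      branch 2.2.2.1.1.2 (add !!A, A):
                        ○ open, literals {A=1, B=0}.
                  branch 2.2.2.1.2 (add (!C && D)):
                    (!C && D): α-rule — add !C, D.
                    ○ open, literals {B=0, C=0, D=1}.
              branch 2.2.2.2 (add !(A -> B)):
                !(A -> B): α-rule — add A, !B.
                ○ open, literals {A=1, B=0}.
4 branches closed, 8 open.
Each open branch fixes some atoms; the unmentioned ones are free. Counting distinct full assignments: branch {A=1} (B, C, D) contributes 8 new; branch {D=0} (A, B, C) contributes 4 new; branch {D=1} (A, B, C) contributes 4 new; branch {C=1} (A, B, D) contributes 0 new; branch {A=0, B=0} (C, D) contributes 0 new; branch {A=1, B=0} (C, D) contributes 0 new; branch {B=0, C=0, D=1} (A) contributes 0 new; branch {A=1, B=0} (C, D) contributes 0 new. Total: 16.

16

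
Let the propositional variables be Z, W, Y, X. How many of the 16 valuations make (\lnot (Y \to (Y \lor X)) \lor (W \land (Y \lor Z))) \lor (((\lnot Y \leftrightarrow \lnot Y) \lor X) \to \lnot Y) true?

12

Initial set: {T ((\lnot (Y \to (Y \lor X)) \lor (W \land (Y \lor Z))) \lor (((\lnot Y \leftrightarrow \lnot Y) \lor X) \to \lnot Y))}.
T ((\lnot (Y \to (Y \lor X)) \lor (W \land (Y \lor Z))) \lor (((\lnot Y \leftrightarrow \lnot Y) \lor X) \to \lnot Y)): β-rule — branch into T (\lnot (Y \to (Y \lor X)) \lor (W \land (Y \lor Z)))  //  T (((\lnot Y \leftrightarrow \lnot Y) \lor X) \to \lnot Y).
  branch 1 (add T (\lnot (Y \to (Y \lor X)) \lor (W \land (Y \lor Z)))):
    T (\lnot (Y \to (Y \lor X)) \lor (W \land (Y \lor Z))): β-rule — branch into T \lnot (Y \to (Y \lor X))  //  T (W \land (Y \lor Z)).
      branch 1.1 (add T \lnot (Y \to (Y \lor X))):
        T \lnot (Y \to (Y \lor X)): α-rule — add T Y, F (Y \lor X).
        F (Y \lor X): α-rule — add F Y, F X.
        × closes — contains both Y and \lnot Y.
      branch 1.2 (add T (W \land (Y \lor Z))):
        T (W \land (Y \lor Z)): α-rule — add T W, T (Y \lor Z).
        T (Y \lor Z): β-rule — branch into T Y  //  T Z.
          branch 1.2.1 (add T Y):
            ○ open, literals {W=1, Y=1}.
          branch 1.2.2 (add T Z):
            ○ open, literals {W=1, Z=1}.
  branch 2 (add T (((\lnot Y \leftrightarrow \lnot Y) \lor X) \to \lnot Y)):
    T (((\lnot Y \leftrightarrow \lnot Y) \lor X) \to \lnot Y): β-rule — branch into F ((\lnot Y \leftrightarrow \lnot Y) \lor X)  //  T \lnot Y.
      branch 2.1 (add F ((\lnot Y \leftrightarrow \lnot Y) \lor X)):
        F ((\lnot Y \leftrightarrow \lnot Y) \lor X): α-rule — add F (\lnot Y \leftrightarrow \lnot Y), F X.
        F (\lnot Y \leftrightarrow \lnot Y): β-rule — branch into T \lnot Y, F \lnot Y  //  F \lnot Y, T \lnot Y.
          branch 2.1.1 (add T \lnot Y, F \lnot Y):
            × closes — contains both Y and \lnot Y.
          branch 2.1.2 (add F \lnot Y, T \lnot Y):
            × closes — contains both Y and \lnot Y.
      branch 2.2 (add T \lnot Y):
        ○ open, literals {Y=0}.
3 branches closed, 3 open.
Each open branch fixes some atoms; the unmentioned ones are free. Counting distinct full assignments: branch {W=1, Y=1} (Z, X) contributes 4 new; branch {W=1, Z=1} (Y, X) contributes 2 new; branch {Y=0} (Z, W, X) contributes 6 new. Total: 12.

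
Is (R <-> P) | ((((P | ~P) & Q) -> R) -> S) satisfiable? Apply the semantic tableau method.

Satisfiable

Initial set: {((R <-> P) | ((((P | ~P) & Q) -> R) -> S))}.
((R <-> P) | ((((P | ~P) & Q) -> R) -> S)): β-rule — branch into (R <-> P)  //  ((((P | ~P) & Q) -> R) -> S).
  branch 1 (add (R <-> P)):
    (R <-> P): β-rule — branch into R, P  //  ~R, ~P.
      branch 1.1 (add R, P):
        ○ open, literals {P=true, R=true}.
      branch 1.2 (add ~R, ~P):
        ○ open, literals {P=false, R=false}.
  branch 2 (add ((((P | ~P) & Q) -> R) -> S)):
    ((((P | ~P) & Q) -> R) -> S): β-rule — branch into ~(((P | ~P) & Q) -> R)  //  S.
      branch 2.1 (add ~(((P | ~P) & Q) -> R)):
        ~(((P | ~P) & Q) -> R): α-rule — add ((P | ~P) & Q), ~R.
        ((P | ~P) & Q): α-rule — add (P | ~P), Q.
        (P | ~P): β-rule — branch into P  //  ~P.
          branch 2.1.1 (add P):
            ○ open, literals {P=true, Q=true, R=false}.
          branch 2.1.2 (add ~P):
            ○ open, literals {P=false, Q=true, R=false}.
      branch 2.2 (add S):
        ○ open, literals {S=true}.
0 branches closed, 5 open.
An open branch gives a satisfying assignment: P=true, R=true.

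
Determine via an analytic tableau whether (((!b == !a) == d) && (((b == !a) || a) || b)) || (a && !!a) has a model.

Initial set: {((((!b == !a) == d) && (((b == !a) || a) || b)) || (a && !!a))}.
((((!b == !a) == d) && (((b == !a) || a) || b)) || (a && !!a)): β-rule — branch into (((!b == !a) == d) && (((b == !a) || a) || b))  //  (a && !!a).
  branch 1 (add (((!b == !a) == d) && (((b == !a) || a) || b))):
    (((!b == !a) == d) && (((b == !a) || a) || b)): α-rule — add ((!b == !a) == d), (((b == !a) || a) || b).
    ((!b == !a) == d): β-rule — branch into (!b == !a), d  //  !(!b == !a), !d.
      branch 1.1 (add (!b == !a), d):
        (((b == !a) || a) || b): β-rule — branch into ((b == !a) || a)  //  b.
          branch 1.1.1 (add ((b == !a) || a)):
            (!b == !a): β-rule — branch into !b, !a  //  !!b, !!a.
              branch 1.1.1.1 (add !b, !a):
                ((b == !a) || a): β-rule — branch into (b == !a)  //  a.
                  branch 1.1.1.1.1 (add (b == !a)):
                    (b == !a): β-rule — branch into b, !a  //  !b, !!a.
                      branch 1.1.1.1.1.1 (add b, !a):
                        × closes — contains both b and !b.
                      branch 1.1.1.1.1.2 (add !b, !!a):
                        × closes — contains both a and !a.
                  branch 1.1.1.1.2 (add a):
                    × closes — contains both a and !a.
              branch 1.1.1.2 (add !!b, !!a):
                ((b == !a) || a): β-rule — branch into (b == !a)  //  a.
                  branch 1.1.1.2.1 (add (b == !a)):
                    (b == !a): β-rule — branch into b, !a  //  !b, !!a.
                      branch 1.1.1.2.1.1 (add b, !a):
                        × closes — contains both a and !a.
                      branch 1.1.1.2.1.2 (add !b, !!a):
                        × closes — contains both b and !b.
                  branch 1.1.1.2.2 (add a):
                    ○ open, literals {a=true, b=true, d=true}.
          branch 1.1.2 (add b):
            (!b == !a): β-rule — branch into !b, !a  //  !!b, !!a.
              branch 1.1.2.1 (add !b, !a):
                × closes — contains both b and !b.
              branch 1.1.2.2 (add !!b, !!a):
                ○ open, literals {a=true, b=true, d=true}.
      branch 1.2 (add !(!b == !a), !d):
        (((b == !a) || a) || b): β-rule — branch into ((b == !a) || a)  //  b.
          branch 1.2.1 (add ((b == !a) || a)):
            !(!b == !a): β-rule — branch into !b, !!a  //  !!b, !a.
              branch 1.2.1.1 (add !b, !!a):
                ((b == !a) || a): β-rule — branch into (b == !a)  //  a.
                  branch 1.2.1.1.1 (add (b == !a)):
                    (b == !a): β-rule — branch into b, !a  //  !b, !!a.
                      branch 1.2.1.1.1.1 (add b, !a):
                        × closes — contains both b and !b.
                      branch 1.2.1.1.1.2 (add !b, !!a):
                        ○ open, literals {a=true, b=false, d=false}.
                  branch 1.2.1.1.2 (add a):
                    ○ open, literals {a=true, b=false, d=false}.
              branch 1.2.1.2 (add !!b, !a):
                ((b == !a) || a): β-rule — branch into (b == !a)  //  a.
                  branch 1.2.1.2.1 (add (b == !a)):
                    (b == !a): β-rule — branch into b, !a  //  !b, !!a.
                      branch 1.2.1.2.1.1 (add b, !a):
                        ○ open, literals {a=false, b=true, d=false}.
                      branch 1.2.1.2.1.2 (add !b, !!a):
                        × closes — contains both b and !b.
                  branch 1.2.1.2.2 (add a):
                    × closes — contains both a and !a.
          branch 1.2.2 (add b):
            !(!b == !a): β-rule — branch into !b, !!a  //  !!b, !a.
              branch 1.2.2.1 (add !b, !!a):
                × closes — contains both b and !b.
              branch 1.2.2.2 (add !!b, !a):
                ○ open, literals {a=false, b=true, d=false}.
  branch 2 (add (a && !!a)):
    (a && !!a): α-rule — add a, !!a.
    !!a: drop double negation, giving a.
    ○ open, literals {a=true}.
10 branches closed, 7 open.
An open branch gives a satisfying assignment: a=true, b=true, d=true.

Satisfiable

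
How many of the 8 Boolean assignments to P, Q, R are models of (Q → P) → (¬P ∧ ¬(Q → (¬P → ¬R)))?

2

Initial set: {((Q → P) → (¬P ∧ ¬(Q → (¬P → ¬R))))}.
((Q → P) → (¬P ∧ ¬(Q → (¬P → ¬R)))): β-rule — branch into ¬(Q → P)  //  (¬P ∧ ¬(Q → (¬P → ¬R))).
  branch 1 (add ¬(Q → P)):
    ¬(Q → P): α-rule — add Q, ¬P.
    ○ open, literals {P=0, Q=1}.
  branch 2 (add (¬P ∧ ¬(Q → (¬P → ¬R)))):
    (¬P ∧ ¬(Q → (¬P → ¬R))): α-rule — add ¬P, ¬(Q → (¬P → ¬R)).
    ¬(Q → (¬P → ¬R)): α-rule — add Q, ¬(¬P → ¬R).
    ¬(¬P → ¬R): α-rule — add ¬P, ¬¬R.
    ○ open, literals {P=0, Q=1, R=1}.
0 branches closed, 2 open.
Each open branch fixes some atoms; the unmentioned ones are free. Counting distinct full assignments: branch {P=0, Q=1} (R) contributes 2 new; branch {P=0, Q=1, R=1} (none free) contributes 0 new. Total: 2.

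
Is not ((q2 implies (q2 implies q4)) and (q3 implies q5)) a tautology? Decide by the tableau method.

Not valid

Assume the negation and expand:
Initial set: {not not ((q2 implies (q2 implies q4)) and (q3 implies q5))}.
not not ((q2 implies (q2 implies q4)) and (q3 implies q5)): α-rule — add (q2 implies (q2 implies q4)), (q3 implies q5).
(q2 implies (q2 implies q4)): β-rule — branch into not q2  //  (q2 implies q4).
  branch 1 (add not q2):
    (q3 implies q5): β-rule — branch into not q3  //  q5.
      branch 1.1 (add not q3):
        ○ open, literals {q2=0, q3=0}.
      branch 1.2 (add q5):
        ○ open, literals {q2=0, q5=1}.
  branch 2 (add (q2 implies q4)):
    (q3 implies q5): β-rule — branch into not q3  //  q5.
      branch 2.1 (add not q3):
        (q2 implies q4): β-rule — branch into not q2  //  q4.
          branch 2.1.1 (add not q2):
            ○ open, literals {q2=0, q3=0}.
          branch 2.1.2 (add q4):
            ○ open, literals {q3=0, q4=1}.
      branch 2.2 (add q5):
        (q2 implies q4): β-rule — branch into not q2  //  q4.
          branch 2.2.1 (add not q2):
            ○ open, literals {q2=0, q5=1}.
          branch 2.2.2 (add q4):
            ○ open, literals {q4=1, q5=1}.
0 branches closed, 6 open.
An open branch gives a countermodel: q2=0, q3=0 (unmentioned atoms arbitrary); under it the original formula is false.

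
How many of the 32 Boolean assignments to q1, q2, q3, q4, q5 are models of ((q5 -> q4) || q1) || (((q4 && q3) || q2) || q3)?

31

Initial set: {(((q5 -> q4) || q1) || (((q4 && q3) || q2) || q3))}.
(((q5 -> q4) || q1) || (((q4 && q3) || q2) || q3)): β-rule — branch into ((q5 -> q4) || q1)  //  (((q4 && q3) || q2) || q3).
  branch 1 (add ((q5 -> q4) || q1)):
    ((q5 -> q4) || q1): β-rule — branch into (q5 -> q4)  //  q1.
      branch 1.1 (add (q5 -> q4)):
        (q5 -> q4): β-rule — branch into !q5  //  q4.
          branch 1.1.1 (add !q5):
            ○ open, literals {q5=0}.
          branch 1.1.2 (add q4):
            ○ open, literals {q4=1}.
      branch 1.2 (add q1):
        ○ open, literals {q1=1}.
  branch 2 (add (((q4 && q3) || q2) || q3)):
    (((q4 && q3) || q2) || q3): β-rule — branch into ((q4 && q3) || q2)  //  q3.
      branch 2.1 (add ((q4 && q3) || q2)):
        ((q4 && q3) || q2): β-rule — branch into (q4 && q3)  //  q2.
          branch 2.1.1 (add (q4 && q3)):
            (q4 && q3): α-rule — add q4, q3.
            ○ open, literals {q3=1, q4=1}.
          branch 2.1.2 (add q2):
            ○ open, literals {q2=1}.
      branch 2.2 (add q3):
        ○ open, literals {q3=1}.
0 branches closed, 6 open.
Each open branch fixes some atoms; the unmentioned ones are free. Counting distinct full assignments: branch {q5=0} (q1, q2, q3, q4) contributes 16 new; branch {q4=1} (q1, q2, q3, q5) contributes 8 new; branch {q1=1} (q2, q3, q4, q5) contributes 4 new; branch {q3=1, q4=1} (q1, q2, q5) contributes 0 new; branch {q2=1} (q1, q3, q4, q5) contributes 2 new; branch {q3=1} (q1, q2, q4, q5) contributes 1 new. Total: 31.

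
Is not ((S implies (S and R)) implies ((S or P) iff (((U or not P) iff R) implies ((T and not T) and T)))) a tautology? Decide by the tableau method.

Assume the negation and expand:
Initial set: {not not ((S implies (S and R)) implies ((S or P) iff (((U or not P) iff R) implies ((T and not T) and T))))}.
not not ((S implies (S and R)) implies ((S or P) iff (((U or not P) iff R) implies ((T and not T) and T)))): β-rule — branch into not (S implies (S and R))  //  ((S or P) iff (((U or not P) iff R) implies ((T and not T) and T))).
  branch 1 (add not (S implies (S and R))):
    not (S implies (S and R)): α-rule — add S, not (S and R).
    not (S and R): β-rule — branch into not S  //  not R.
      branch 1.1 (add not S):
        × closes — contains both S and not S.
      branch 1.2 (add not R):
        ○ open, literals {R=false, S=true}.
  branch 2 (add ((S or P) iff (((U or not P) iff R) implies ((T and not T) and T)))):
    ((S or P) iff (((U or not P) iff R) implies ((T and not T) and T))): β-rule — branch into (S or P), (((U or not P) iff R) implies ((T and not T) and T))  //  not (S or P), not (((U or not P) iff R) implies ((T and not T) and T)).
      branch 2.1 (add (S or P), (((U or not P) iff R) implies ((T and not T) and T))):
        (S or P): β-rule — branch into S  //  P.
          branch 2.1.1 (add S):
            (((U or not P) iff R) implies ((T and not T) and T)): β-rule — branch into not ((U or not P) iff R)  //  ((T and not T) and T).
              branch 2.1.1.1 (add not ((U or not P) iff R)):
                not ((U or not P) iff R): β-rule — branch into (U or not P), not R  //  not (U or not P), R.
                  branch 2.1.1.1.1 (add (U or not P), not R):
                    (U or not P): β-rule — branch into U  //  not P.
                      branch 2.1.1.1.1.1 (add U):
                        ○ open, literals {R=false, S=true, U=true}.
                      branch 2.1.1.1.1.2 (add not P):
                        ○ open, literals {P=false, R=false, S=true}.
                  branch 2.1.1.1.2 (add not (U or not P), R):
                    not (U or not P): α-rule — add not U, not not P.
                    ○ open, literals {P=true, R=true, S=true, U=false}.
              branch 2.1.1.2 (add ((T and not T) and T)):
                ((T and not T) and T): α-rule — add (T and not T), T.
                (T and not T): α-rule — add T, not T.
                × closes — contains both T and not T.
          branch 2.1.2 (add P):
            (((U or not P) iff R) implies ((T and not T) and T)): β-rule — branch into not ((U or not P) iff R)  //  ((T and not T) and T).
              branch 2.1.2.1 (add not ((U or not P) iff R)):
                not ((U or not P) iff R): β-rule — branch into (U or not P), not R  //  not (U or not P), R.
                  branch 2.1.2.1.1 (add (U or not P), not R):
                    (U or not P): β-rule — branch into U  //  not P.
                      branch 2.1.2.1.1.1 (add U):
                        ○ open, literals {P=true, R=false, U=true}.
                      branch 2.1.2.1.1.2 (add not P):
                        × closes — contains both P and not P.
                  branch 2.1.2.1.2 (add not (U or not P), R):
                    not (U or not P): α-rule — add not U, not not P.
                    ○ open, literals {P=true, R=true, U=false}.
              branch 2.1.2.2 (add ((T and not T) and T)):
                ((T and not T) and T): α-rule — add (T and not T), T.
                (T and not T): α-rule — add T, not T.
                × closes — contains both T and not T.
      branch 2.2 (add not (S or P), not (((U or not P) iff R) implies ((T and not T) and T))):
        not (S or P): α-rule — add not S, not P.
        not (((U or not P) iff R) implies ((T and not T) and T)): α-rule — add ((U or not P) iff R), not ((T and not T) and T).
        ((U or not P) iff R): β-rule — branch into (U or not P), R  //  not (U or not P), not R.
          branch 2.2.1 (add (U or not P), R):
            not ((T and not T) and T): β-rule — branch into not (T and not T)  //  not T.
              branch 2.2.1.1 (add not (T and not T)):
                (U or not P): β-rule — branch into U  //  not P.
                  branch 2.2.1.1.1 (add U):
                    not (T and not T): β-rule — branch into not T  //  not not T.
                      branch 2.2.1.1.1.1 (add not T):
                        ○ open, literals {P=false, R=true, S=false, T=false, U=true}.
                      branch 2.2.1.1.1.2 (add not not T):
                        ○ open, literals {P=false, R=true, S=false, T=true, U=true}.
                  branch 2.2.1.1.2 (add not P):
                    not (T and not T): β-rule — branch into not T  //  not not T.
                      branch 2.2.1.1.2.1 (add not T):
                        ○ open, literals {P=false, R=true, S=false, T=false}.
                      branch 2.2.1.1.2.2 (add not not T):
                        ○ open, literals {P=false, R=true, S=false, T=true}.
              branch 2.2.1.2 (add not T):
                (U or not P): β-rule — branch into U  //  not P.
                  branch 2.2.1.2.1 (add U):
                    ○ open, literals {P=false, R=true, S=false, T=false, U=true}.
                  branch 2.2.1.2.2 (add not P):
                    ○ open, literals {P=false, R=true, S=false, T=false}.
          branch 2.2.2 (add not (U or not P), not R):
            not (U or not P): α-rule — add not U, not not P.
            × closes — contains both P and not P.
5 branches closed, 12 open.
An open branch gives a countermodel: R=false, S=true (unmentioned atoms arbitrary); under it the original formula is false.

Not valid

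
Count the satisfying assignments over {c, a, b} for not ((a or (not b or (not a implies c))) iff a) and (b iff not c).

1

Initial set: {T (not ((a or (not b or (not a implies c))) iff a) and (b iff not c))}.
T (not ((a or (not b or (not a implies c))) iff a) and (b iff not c)): α-rule — add T not ((a or (not b or (not a implies c))) iff a), T (b iff not c).
T not ((a or (not b or (not a implies c))) iff a): β-rule — branch into T (a or (not b or (not a implies c))), F a  //  F (a or (not b or (not a implies c))), T a.
  branch 1 (add T (a or (not b or (not a implies c))), F a):
    T (b iff not c): β-rule — branch into T b, T not c  //  F b, F not c.
      branch 1.1 (add T b, T not c):
        T (a or (not b or (not a implies c))): β-rule — branch into T a  //  T (not b or (not a implies c)).
          branch 1.1.1 (add T a):
            × closes — contains both a and not a.
          branch 1.1.2 (add T (not b or (not a implies c))):
            T (not b or (not a implies c)): β-rule — branch into T not b  //  T (not a implies c).
              branch 1.1.2.1 (add T not b):
                × closes — contains both b and not b.
              branch 1.1.2.2 (add T (not a implies c)):
                T (not a implies c): β-rule — branch into F not a  //  T c.
                  branch 1.1.2.2.1 (add F not a):
                    × closes — contains both a and not a.
                  branch 1.1.2.2.2 (add T c):
                    × closes — contains both c and not c.
      branch 1.2 (add F b, F not c):
        T (a or (not b or (not a implies c))): β-rule — branch into T a  //  T (not b or (not a implies c)).
          branch 1.2.1 (add T a):
            × closes — contains both a and not a.
          branch 1.2.2 (add T (not b or (not a implies c))):
            T (not b or (not a implies c)): β-rule — branch into T not b  //  T (not a implies c).
              branch 1.2.2.1 (add T not b):
                ○ open, literals {a=0, b=0, c=1}.
              branch 1.2.2.2 (add T (not a implies c)):
                T (not a implies c): β-rule — branch into F not a  //  T c.
                  branch 1.2.2.2.1 (add F not a):
                    × closes — contains both a and not a.
                  branch 1.2.2.2.2 (add T c):
                    ○ open, literals {a=0, b=0, c=1}.
  branch 2 (add F (a or (not b or (not a implies c))), T a):
    F (a or (not b or (not a implies c))): α-rule — add F a, F (not b or (not a implies c)).
    × closes — contains both a and not a.
7 branches closed, 2 open.
Each open branch fixes some atoms; the unmentioned ones are free. Counting distinct full assignments: branch {a=0, b=0, c=1} (none free) contributes 1 new; branch {a=0, b=0, c=1} (none free) contributes 0 new. Total: 1.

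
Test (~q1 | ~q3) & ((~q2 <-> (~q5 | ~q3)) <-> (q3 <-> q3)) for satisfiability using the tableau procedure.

Initial set: {((~q1 | ~q3) & ((~q2 <-> (~q5 | ~q3)) <-> (q3 <-> q3)))}.
((~q1 | ~q3) & ((~q2 <-> (~q5 | ~q3)) <-> (q3 <-> q3))): α-rule — add (~q1 | ~q3), ((~q2 <-> (~q5 | ~q3)) <-> (q3 <-> q3)).
(~q1 | ~q3): β-rule — branch into ~q1  //  ~q3.
  branch 1 (add ~q1):
    ((~q2 <-> (~q5 | ~q3)) <-> (q3 <-> q3)): β-rule — branch into (~q2 <-> (~q5 | ~q3)), (q3 <-> q3)  //  ~(~q2 <-> (~q5 | ~q3)), ~(q3 <-> q3).
      branch 1.1 (add (~q2 <-> (~q5 | ~q3)), (q3 <-> q3)):
        (~q2 <-> (~q5 | ~q3)): β-rule — branch into ~q2, (~q5 | ~q3)  //  ~~q2, ~(~q5 | ~q3).
          branch 1.1.1 (add ~q2, (~q5 | ~q3)):
            (q3 <-> q3): β-rule — branch into q3, q3  //  ~q3, ~q3.
              branch 1.1.1.1 (add q3, q3):
                (~q5 | ~q3): β-rule — branch into ~q5  //  ~q3.
                  branch 1.1.1.1.1 (add ~q5):
                    ○ open, literals {q1=0, q2=0, q3=1, q5=0}.
                  branch 1.1.1.1.2 (add ~q3):
                    × closes — contains both q3 and ~q3.
              branch 1.1.1.2 (add ~q3, ~q3):
                (~q5 | ~q3): β-rule — branch into ~q5  //  ~q3.
                  branch 1.1.1.2.1 (add ~q5):
                    ○ open, literals {q1=0, q2=0, q3=0, q5=0}.
                  branch 1.1.1.2.2 (add ~q3):
                    ○ open, literals {q1=0, q2=0, q3=0}.
          branch 1.1.2 (add ~~q2, ~(~q5 | ~q3)):
            ~(~q5 | ~q3): α-rule — add ~~q5, ~~q3.
            (q3 <-> q3): β-rule — branch into q3, q3  //  ~q3, ~q3.
              branch 1.1.2.1 (add q3, q3):
                ○ open, literals {q1=0, q2=1, q3=1, q5=1}.
              branch 1.1.2.2 (add ~q3, ~q3):
                × closes — contains both q3 and ~q3.
      branch 1.2 (add ~(~q2 <-> (~q5 | ~q3)), ~(q3 <-> q3)):
        ~(~q2 <-> (~q5 | ~q3)): β-rule — branch into ~q2, ~(~q5 | ~q3)  //  ~~q2, (~q5 | ~q3).
          branch 1.2.1 (add ~q2, ~(~q5 | ~q3)):
            ~(~q5 | ~q3): α-rule — add ~~q5, ~~q3.
            ~(q3 <-> q3): β-rule — branch into q3, ~q3  //  ~q3, q3.
              branch 1.2.1.1 (add q3, ~q3):
                × closes — contains both q3 and ~q3.
              branch 1.2.1.2 (add ~q3, q3):
                × closes — contains both q3 and ~q3.
          branch 1.2.2 (add ~~q2, (~q5 | ~q3)):
            ~(q3 <-> q3): β-rule — branch into q3, ~q3  //  ~q3, q3.
              branch 1.2.2.1 (add q3, ~q3):
                × closes — contains both q3 and ~q3.
              branch 1.2.2.2 (add ~q3, q3):
                × closes — contains both q3 and ~q3.
  branch 2 (add ~q3):
    ((~q2 <-> (~q5 | ~q3)) <-> (q3 <-> q3)): β-rule — branch into (~q2 <-> (~q5 | ~q3)), (q3 <-> q3)  //  ~(~q2 <-> (~q5 | ~q3)), ~(q3 <-> q3).
      branch 2.1 (add (~q2 <-> (~q5 | ~q3)), (q3 <-> q3)):
        (~q2 <-> (~q5 | ~q3)): β-rule — branch into ~q2, (~q5 | ~q3)  //  ~~q2, ~(~q5 | ~q3).
          branch 2.1.1 (add ~q2, (~q5 | ~q3)):
            (q3 <-> q3): β-rule — branch into q3, q3  //  ~q3, ~q3.
              branch 2.1.1.1 (add q3, q3):
                × closes — contains both q3 and ~q3.
              branch 2.1.1.2 (add ~q3, ~q3):
                (~q5 | ~q3): β-rule — branch into ~q5  //  ~q3.
                  branch 2.1.1.2.1 (add ~q5):
                    ○ open, literals {q2=0, q3=0, q5=0}.
                  branch 2.1.1.2.2 (add ~q3):
                    ○ open, literals {q2=0, q3=0}.
          branch 2.1.2 (add ~~q2, ~(~q5 | ~q3)):
            ~(~q5 | ~q3): α-rule — add ~~q5, ~~q3.
            × closes — contains both q3 and ~q3.
      branch 2.2 (add ~(~q2 <-> (~q5 | ~q3)), ~(q3 <-> q3)):
        ~(~q2 <-> (~q5 | ~q3)): β-rule — branch into ~q2, ~(~q5 | ~q3)  //  ~~q2, (~q5 | ~q3).
          branch 2.2.1 (add ~q2, ~(~q5 | ~q3)):
            ~(~q5 | ~q3): α-rule — add ~~q5, ~~q3.
            × closes — contains both q3 and ~q3.
          branch 2.2.2 (add ~~q2, (~q5 | ~q3)):
            ~(q3 <-> q3): β-rule — branch into q3, ~q3  //  ~q3, q3.
              branch 2.2.2.1 (add q3, ~q3):
                × closes — contains both q3 and ~q3.
              branch 2.2.2.2 (add ~q3, q3):
                × closes — contains both q3 and ~q3.
11 branches closed, 6 open.
An open branch gives a satisfying assignment: q1=0, q2=0, q3=1, q5=0.

Satisfiable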